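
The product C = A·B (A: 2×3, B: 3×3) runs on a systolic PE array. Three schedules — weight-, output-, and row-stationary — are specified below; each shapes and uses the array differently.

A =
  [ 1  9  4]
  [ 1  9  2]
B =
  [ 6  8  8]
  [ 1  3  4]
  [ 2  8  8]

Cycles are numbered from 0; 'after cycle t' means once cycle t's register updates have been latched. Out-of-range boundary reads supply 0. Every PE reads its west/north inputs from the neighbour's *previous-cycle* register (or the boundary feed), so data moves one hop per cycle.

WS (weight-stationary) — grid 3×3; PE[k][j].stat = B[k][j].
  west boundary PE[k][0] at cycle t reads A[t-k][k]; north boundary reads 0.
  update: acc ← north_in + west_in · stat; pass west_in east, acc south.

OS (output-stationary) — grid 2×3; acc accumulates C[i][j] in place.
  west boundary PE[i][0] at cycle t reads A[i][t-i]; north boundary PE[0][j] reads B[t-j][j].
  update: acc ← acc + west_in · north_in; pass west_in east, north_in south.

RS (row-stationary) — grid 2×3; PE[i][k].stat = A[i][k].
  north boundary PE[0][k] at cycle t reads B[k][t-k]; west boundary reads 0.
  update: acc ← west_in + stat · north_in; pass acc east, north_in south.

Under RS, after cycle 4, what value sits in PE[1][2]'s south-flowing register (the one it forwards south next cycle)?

RS (2×3). Following PE[1][2] plus its west/north inputs:
  after 0 — PE[0][2] acc=0, pass-E 0, pass-S 0
  after 0 — PE[1][1] acc=0, pass-E 0, pass-S 0
  after 0 — PE[1][2] acc=0, pass-E 0, pass-S 0
  after 1 — PE[0][2] acc=0, pass-E 0, pass-S 0
  after 1 — PE[1][1] acc=0, pass-E 0, pass-S 0
  after 1 — PE[1][2] acc=0, pass-E 0, pass-S 0
  after 2 — PE[0][2] acc=23, pass-E 23, pass-S 2
  after 2 — PE[1][1] acc=15, pass-E 15, pass-S 1
  after 2 — PE[1][2] acc=0, pass-E 0, pass-S 0
  after 3 — PE[0][2] acc=67, pass-E 67, pass-S 8
  after 3 — PE[1][1] acc=35, pass-E 35, pass-S 3
  after 3 — PE[1][2] acc=19, pass-E 19, pass-S 2
  after 4 — PE[0][2] acc=76, pass-E 76, pass-S 8
  after 4 — PE[1][1] acc=44, pass-E 44, pass-S 4
  after 4 — PE[1][2] acc=51, pass-E 51, pass-S 8

register = 8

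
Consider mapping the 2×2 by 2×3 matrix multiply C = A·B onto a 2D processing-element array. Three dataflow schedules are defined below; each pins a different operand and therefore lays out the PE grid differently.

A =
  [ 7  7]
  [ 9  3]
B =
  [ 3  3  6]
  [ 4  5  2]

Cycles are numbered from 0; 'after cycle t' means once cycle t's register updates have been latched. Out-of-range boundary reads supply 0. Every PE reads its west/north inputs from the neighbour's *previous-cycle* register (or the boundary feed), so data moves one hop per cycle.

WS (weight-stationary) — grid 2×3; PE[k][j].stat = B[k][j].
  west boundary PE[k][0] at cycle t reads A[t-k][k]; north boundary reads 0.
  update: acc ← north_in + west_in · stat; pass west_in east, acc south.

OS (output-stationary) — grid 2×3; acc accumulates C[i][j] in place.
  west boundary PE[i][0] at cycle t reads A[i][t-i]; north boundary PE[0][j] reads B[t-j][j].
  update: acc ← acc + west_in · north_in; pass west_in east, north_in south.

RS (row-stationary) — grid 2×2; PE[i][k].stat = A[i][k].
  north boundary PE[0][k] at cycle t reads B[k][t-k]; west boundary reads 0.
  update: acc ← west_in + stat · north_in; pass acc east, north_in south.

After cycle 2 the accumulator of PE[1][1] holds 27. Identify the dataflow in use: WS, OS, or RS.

WS [2×3] PE[1][1] across cycles:
  [0] (1,1) acc=0 (h:0 v:0)
  [1] (1,1) acc=0 (h:0 v:0)
  [2] (1,1) acc=56 (h:7 v:56)
OS [2×3] PE[1][1] across cycles:
  [0] (1,1) acc=0 (h:0 v:0)
  [1] (1,1) acc=0 (h:0 v:0)
  [2] (1,1) acc=27 (h:9 v:3)
RS [2×2] PE[1][1] across cycles:
  [0] (1,1) acc=0 (h:0 v:0)
  [1] (1,1) acc=0 (h:0 v:0)
  [2] (1,1) acc=39 (h:39 v:4)

dataflow = OS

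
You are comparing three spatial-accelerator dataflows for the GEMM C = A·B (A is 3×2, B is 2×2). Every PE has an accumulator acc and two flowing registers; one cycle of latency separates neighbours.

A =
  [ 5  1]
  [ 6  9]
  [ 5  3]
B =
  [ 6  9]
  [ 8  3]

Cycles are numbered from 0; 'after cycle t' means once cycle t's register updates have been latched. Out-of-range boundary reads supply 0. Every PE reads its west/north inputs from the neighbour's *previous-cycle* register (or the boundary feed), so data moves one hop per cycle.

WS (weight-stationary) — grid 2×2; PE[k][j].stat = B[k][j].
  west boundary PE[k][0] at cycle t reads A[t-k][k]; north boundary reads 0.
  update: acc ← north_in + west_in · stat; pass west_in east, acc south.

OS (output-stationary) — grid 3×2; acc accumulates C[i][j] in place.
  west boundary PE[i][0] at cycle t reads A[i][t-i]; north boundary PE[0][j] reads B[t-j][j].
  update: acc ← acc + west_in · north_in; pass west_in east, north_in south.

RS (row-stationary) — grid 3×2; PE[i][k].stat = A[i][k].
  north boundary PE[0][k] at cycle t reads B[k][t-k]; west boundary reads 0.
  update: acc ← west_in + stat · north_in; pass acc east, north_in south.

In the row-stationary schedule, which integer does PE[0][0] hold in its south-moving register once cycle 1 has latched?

register = 9

RS 3×2: PE[0][0] cycle-by-cycle (with neighbour feeds):
  after 0 — PE[0][0] acc=30, pass-E 30, pass-S 6
  after 1 — PE[0][0] acc=45, pass-E 45, pass-S 9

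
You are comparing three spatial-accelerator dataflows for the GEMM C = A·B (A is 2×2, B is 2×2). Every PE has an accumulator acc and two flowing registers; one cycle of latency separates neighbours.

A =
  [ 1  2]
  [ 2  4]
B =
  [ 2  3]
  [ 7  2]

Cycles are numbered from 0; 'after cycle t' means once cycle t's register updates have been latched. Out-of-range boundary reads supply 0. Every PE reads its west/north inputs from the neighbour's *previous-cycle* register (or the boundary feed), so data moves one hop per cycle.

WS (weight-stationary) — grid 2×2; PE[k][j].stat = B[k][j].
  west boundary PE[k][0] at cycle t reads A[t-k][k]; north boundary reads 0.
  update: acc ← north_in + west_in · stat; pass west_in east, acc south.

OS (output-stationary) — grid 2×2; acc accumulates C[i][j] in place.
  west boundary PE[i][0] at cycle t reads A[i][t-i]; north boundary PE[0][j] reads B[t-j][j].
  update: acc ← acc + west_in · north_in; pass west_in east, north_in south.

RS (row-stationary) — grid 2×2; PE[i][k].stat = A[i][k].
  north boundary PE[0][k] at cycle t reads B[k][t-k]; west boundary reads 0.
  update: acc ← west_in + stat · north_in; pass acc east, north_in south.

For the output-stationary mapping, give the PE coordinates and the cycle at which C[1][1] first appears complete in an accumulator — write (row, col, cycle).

OS: C[1][1] accumulates in PE[1][1]:
  [0] (1,1) acc=0 (h:0 v:0)
  [1] (1,1) acc=0 (h:0 v:0)
  [2] (1,1) acc=6 (h:2 v:3)
  [3] (1,1) acc=14 (h:4 v:2)

(row, col, cycle) = (1, 1, 3)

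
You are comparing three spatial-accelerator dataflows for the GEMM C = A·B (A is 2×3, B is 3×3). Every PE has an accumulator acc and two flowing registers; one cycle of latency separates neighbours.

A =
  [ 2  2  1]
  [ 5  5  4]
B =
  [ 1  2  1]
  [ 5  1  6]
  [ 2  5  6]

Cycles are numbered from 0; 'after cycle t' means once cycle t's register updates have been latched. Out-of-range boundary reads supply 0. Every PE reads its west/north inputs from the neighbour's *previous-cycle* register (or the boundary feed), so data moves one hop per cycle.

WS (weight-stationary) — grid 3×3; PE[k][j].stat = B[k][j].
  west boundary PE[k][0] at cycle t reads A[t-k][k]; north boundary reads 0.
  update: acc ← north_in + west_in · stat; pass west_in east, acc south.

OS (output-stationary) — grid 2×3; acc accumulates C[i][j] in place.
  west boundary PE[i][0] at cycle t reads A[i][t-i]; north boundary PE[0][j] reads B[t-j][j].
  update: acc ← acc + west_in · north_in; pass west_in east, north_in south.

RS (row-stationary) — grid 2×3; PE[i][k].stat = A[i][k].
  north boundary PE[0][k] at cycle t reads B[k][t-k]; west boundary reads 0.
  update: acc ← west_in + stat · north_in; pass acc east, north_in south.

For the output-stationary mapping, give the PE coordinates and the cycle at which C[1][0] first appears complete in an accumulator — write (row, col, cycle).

(row, col, cycle) = (1, 0, 3)

OS: C[1][0] accumulates in PE[1][0]:
  0: (1,0).acc=0  regs=<0,0>
  1: (1,0).acc=5  regs=<5,1>
  2: (1,0).acc=30  regs=<5,5>
  3: (1,0).acc=38  regs=<4,2>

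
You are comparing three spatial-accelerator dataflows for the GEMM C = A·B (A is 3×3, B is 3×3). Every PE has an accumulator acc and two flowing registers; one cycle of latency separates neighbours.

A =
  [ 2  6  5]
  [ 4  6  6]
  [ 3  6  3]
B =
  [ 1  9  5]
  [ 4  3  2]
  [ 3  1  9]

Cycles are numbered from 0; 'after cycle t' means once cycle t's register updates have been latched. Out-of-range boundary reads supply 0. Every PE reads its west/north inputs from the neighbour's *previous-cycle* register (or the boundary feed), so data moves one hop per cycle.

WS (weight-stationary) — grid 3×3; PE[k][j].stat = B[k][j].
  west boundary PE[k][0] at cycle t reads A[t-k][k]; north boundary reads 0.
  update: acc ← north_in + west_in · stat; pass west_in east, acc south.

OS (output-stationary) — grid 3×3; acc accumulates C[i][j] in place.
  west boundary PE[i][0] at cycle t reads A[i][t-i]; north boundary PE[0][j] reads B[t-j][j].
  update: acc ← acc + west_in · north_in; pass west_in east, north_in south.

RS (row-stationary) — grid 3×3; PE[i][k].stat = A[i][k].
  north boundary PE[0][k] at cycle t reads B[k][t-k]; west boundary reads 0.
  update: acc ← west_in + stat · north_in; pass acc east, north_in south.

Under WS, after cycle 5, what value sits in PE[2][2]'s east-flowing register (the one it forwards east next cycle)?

register = 6

WS (3×3). Following PE[2][2] plus its west/north inputs:
  0: (1,2).acc=0  regs=<0,0>
  0: (2,1).acc=0  regs=<0,0>
  0: (2,2).acc=0  regs=<0,0>
  1: (1,2).acc=0  regs=<0,0>
  1: (2,1).acc=0  regs=<0,0>
  1: (2,2).acc=0  regs=<0,0>
  2: (1,2).acc=0  regs=<0,0>
  2: (2,1).acc=0  regs=<0,0>
  2: (2,2).acc=0  regs=<0,0>
  3: (1,2).acc=22  regs=<6,22>
  3: (2,1).acc=41  regs=<5,41>
  3: (2,2).acc=0  regs=<0,0>
  4: (1,2).acc=32  regs=<6,32>
  4: (2,1).acc=60  regs=<6,60>
  4: (2,2).acc=67  regs=<5,67>
  5: (1,2).acc=27  regs=<6,27>
  5: (2,1).acc=48  regs=<3,48>
  5: (2,2).acc=86  regs=<6,86>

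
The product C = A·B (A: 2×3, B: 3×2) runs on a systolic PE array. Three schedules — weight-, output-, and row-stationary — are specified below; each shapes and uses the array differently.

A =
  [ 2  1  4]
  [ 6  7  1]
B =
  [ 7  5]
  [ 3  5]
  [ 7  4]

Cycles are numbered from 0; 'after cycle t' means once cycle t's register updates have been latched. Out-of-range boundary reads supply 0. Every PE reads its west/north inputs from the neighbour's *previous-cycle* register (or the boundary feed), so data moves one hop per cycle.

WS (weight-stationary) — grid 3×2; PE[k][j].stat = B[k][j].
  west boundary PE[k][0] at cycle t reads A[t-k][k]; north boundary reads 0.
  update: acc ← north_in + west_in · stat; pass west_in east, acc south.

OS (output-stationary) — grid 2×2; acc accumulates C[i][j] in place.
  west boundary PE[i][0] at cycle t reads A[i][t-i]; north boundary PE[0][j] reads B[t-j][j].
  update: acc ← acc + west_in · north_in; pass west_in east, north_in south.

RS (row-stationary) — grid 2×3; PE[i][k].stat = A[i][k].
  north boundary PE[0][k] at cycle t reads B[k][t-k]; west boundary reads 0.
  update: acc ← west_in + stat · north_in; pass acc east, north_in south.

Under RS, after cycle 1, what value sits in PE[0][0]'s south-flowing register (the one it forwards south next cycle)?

register = 5

RS (2×3). Following PE[0][0] plus its west/north inputs:
  0: (0,0).acc=14  regs=<14,7>
  1: (0,0).acc=10  regs=<10,5>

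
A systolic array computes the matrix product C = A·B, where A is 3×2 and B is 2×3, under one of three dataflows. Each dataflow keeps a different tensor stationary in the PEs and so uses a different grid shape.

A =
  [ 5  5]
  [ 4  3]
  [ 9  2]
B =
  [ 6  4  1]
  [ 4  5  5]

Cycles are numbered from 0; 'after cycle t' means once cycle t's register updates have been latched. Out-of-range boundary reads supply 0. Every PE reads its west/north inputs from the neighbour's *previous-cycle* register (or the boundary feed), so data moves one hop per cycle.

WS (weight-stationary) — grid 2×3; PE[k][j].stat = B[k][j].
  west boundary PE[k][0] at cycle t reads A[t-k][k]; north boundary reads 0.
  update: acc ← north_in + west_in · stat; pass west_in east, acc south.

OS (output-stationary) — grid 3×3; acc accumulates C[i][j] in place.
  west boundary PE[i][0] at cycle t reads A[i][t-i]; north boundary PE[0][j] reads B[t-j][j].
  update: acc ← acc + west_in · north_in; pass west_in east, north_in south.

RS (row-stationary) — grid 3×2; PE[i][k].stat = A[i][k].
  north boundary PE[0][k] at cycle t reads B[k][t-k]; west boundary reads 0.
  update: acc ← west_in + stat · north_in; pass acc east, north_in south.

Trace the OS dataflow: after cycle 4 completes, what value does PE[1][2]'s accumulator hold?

OS on a 3×3 grid — tracing PE[1][2] and its feeders:
  t=0 PE[0][2]: acc=0 h=0 v=0
  t=0 PE[1][1]: acc=0 h=0 v=0
  t=0 PE[1][2]: acc=0 h=0 v=0
  t=1 PE[0][2]: acc=0 h=0 v=0
  t=1 PE[1][1]: acc=0 h=0 v=0
  t=1 PE[1][2]: acc=0 h=0 v=0
  t=2 PE[0][2]: acc=5 h=5 v=1
  t=2 PE[1][1]: acc=16 h=4 v=4
  t=2 PE[1][2]: acc=0 h=0 v=0
  t=3 PE[0][2]: acc=30 h=5 v=5
  t=3 PE[1][1]: acc=31 h=3 v=5
  t=3 PE[1][2]: acc=4 h=4 v=1
  t=4 PE[0][2]: acc=30 h=0 v=0
  t=4 PE[1][1]: acc=31 h=0 v=0
  t=4 PE[1][2]: acc=19 h=3 v=5

PE[1][2].acc = 19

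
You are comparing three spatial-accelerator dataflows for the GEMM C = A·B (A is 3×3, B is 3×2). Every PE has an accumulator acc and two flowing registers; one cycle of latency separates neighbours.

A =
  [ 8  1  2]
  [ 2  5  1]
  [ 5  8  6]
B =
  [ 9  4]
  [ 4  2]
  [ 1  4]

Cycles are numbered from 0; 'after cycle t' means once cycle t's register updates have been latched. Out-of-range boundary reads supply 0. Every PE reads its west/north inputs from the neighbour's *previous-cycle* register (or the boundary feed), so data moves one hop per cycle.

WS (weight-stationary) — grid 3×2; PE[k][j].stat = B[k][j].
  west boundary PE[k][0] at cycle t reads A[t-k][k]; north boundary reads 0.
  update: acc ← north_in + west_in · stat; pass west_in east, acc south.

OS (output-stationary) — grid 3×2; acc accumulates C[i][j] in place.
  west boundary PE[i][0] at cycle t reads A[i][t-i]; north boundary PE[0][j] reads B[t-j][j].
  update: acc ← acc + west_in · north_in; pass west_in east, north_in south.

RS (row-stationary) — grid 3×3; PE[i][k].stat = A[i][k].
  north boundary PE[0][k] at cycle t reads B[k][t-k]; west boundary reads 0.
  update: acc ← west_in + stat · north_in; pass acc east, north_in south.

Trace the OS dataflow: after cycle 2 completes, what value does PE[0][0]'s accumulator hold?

PE[0][0].acc = 78

OS on a 3×2 grid — tracing PE[0][0] and its feeders:
  after 0 — PE[0][0] acc=72, pass-E 8, pass-S 9
  after 1 — PE[0][0] acc=76, pass-E 1, pass-S 4
  after 2 — PE[0][0] acc=78, pass-E 2, pass-S 1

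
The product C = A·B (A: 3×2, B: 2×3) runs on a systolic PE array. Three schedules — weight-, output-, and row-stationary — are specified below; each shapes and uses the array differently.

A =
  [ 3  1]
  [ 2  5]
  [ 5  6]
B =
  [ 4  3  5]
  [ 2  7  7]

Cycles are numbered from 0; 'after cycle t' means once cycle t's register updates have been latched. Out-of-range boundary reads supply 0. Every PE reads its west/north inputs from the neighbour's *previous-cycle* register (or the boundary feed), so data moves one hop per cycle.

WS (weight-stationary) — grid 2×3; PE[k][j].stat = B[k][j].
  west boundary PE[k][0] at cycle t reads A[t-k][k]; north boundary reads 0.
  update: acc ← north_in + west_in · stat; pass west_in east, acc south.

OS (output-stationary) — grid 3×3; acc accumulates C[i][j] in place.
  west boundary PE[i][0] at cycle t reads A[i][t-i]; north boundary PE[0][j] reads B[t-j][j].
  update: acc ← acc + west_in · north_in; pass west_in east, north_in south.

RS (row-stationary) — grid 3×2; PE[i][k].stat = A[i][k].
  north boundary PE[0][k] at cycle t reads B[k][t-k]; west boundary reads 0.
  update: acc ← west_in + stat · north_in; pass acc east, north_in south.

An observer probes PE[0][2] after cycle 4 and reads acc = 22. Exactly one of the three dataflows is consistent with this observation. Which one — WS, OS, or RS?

dataflow = OS

Under WS (2×3), PE[0][2]:
  c0 r0c2: 0 / 0 / 0
  c1 r0c2: 0 / 0 / 0
  c2 r0c2: 15 / 3 / 15
  c3 r0c2: 10 / 2 / 10
  c4 r0c2: 25 / 5 / 25
Under OS (3×3), PE[0][2]:
  c0 r0c2: 0 / 0 / 0
  c1 r0c2: 0 / 0 / 0
  c2 r0c2: 15 / 3 / 5
  c3 r0c2: 22 / 1 / 7
  c4 r0c2: 22 / 0 / 0
— RS: 3×2 array has no PE[0][2].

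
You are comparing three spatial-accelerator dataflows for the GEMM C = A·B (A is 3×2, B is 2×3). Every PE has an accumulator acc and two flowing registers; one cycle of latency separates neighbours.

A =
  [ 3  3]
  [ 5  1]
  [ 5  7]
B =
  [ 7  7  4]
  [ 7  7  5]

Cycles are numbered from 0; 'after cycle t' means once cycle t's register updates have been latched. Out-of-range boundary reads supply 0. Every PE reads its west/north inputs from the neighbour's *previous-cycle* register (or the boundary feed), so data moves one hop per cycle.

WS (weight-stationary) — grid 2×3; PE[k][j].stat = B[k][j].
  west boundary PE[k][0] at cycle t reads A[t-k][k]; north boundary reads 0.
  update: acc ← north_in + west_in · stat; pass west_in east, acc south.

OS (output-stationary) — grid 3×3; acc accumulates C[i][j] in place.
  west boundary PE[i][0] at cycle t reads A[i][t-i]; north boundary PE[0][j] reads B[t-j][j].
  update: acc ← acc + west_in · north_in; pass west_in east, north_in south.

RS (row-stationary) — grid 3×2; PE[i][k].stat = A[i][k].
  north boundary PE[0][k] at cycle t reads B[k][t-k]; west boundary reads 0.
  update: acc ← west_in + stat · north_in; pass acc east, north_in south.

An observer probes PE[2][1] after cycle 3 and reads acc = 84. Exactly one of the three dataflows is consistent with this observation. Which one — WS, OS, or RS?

— WS: 2×3 array has no PE[2][1].
Under OS (3×3), PE[2][1]:
  [0] (2,1) acc=0 (h:0 v:0)
  [1] (2,1) acc=0 (h:0 v:0)
  [2] (2,1) acc=0 (h:0 v:0)
  [3] (2,1) acc=35 (h:5 v:7)
Under RS (3×2), PE[2][1]:
  [0] (2,1) acc=0 (h:0 v:0)
  [1] (2,1) acc=0 (h:0 v:0)
  [2] (2,1) acc=0 (h:0 v:0)
  [3] (2,1) acc=84 (h:84 v:7)

dataflow = RS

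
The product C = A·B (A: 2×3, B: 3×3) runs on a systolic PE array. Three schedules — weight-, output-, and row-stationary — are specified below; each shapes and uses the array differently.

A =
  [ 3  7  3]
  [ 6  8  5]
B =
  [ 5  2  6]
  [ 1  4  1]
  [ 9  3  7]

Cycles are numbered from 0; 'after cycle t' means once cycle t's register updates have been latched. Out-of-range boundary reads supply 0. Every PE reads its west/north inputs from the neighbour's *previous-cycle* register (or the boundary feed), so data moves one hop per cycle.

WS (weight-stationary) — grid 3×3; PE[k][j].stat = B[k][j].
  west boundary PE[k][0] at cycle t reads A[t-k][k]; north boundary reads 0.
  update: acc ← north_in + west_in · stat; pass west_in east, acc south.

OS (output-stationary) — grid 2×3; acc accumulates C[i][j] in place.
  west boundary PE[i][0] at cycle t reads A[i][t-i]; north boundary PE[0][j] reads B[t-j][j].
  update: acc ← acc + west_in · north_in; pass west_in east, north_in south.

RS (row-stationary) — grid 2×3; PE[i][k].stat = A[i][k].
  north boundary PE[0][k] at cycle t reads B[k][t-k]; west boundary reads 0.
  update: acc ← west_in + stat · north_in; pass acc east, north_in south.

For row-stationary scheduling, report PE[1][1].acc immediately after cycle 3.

PE[1][1].acc = 44

RS on a 2×3 grid — tracing PE[1][1] and its feeders:
  [0] (0,1) acc=0 (h:0 v:0)
  [0] (1,0) acc=0 (h:0 v:0)
  [0] (1,1) acc=0 (h:0 v:0)
  [1] (0,1) acc=22 (h:22 v:1)
  [1] (1,0) acc=30 (h:30 v:5)
  [1] (1,1) acc=0 (h:0 v:0)
  [2] (0,1) acc=34 (h:34 v:4)
  [2] (1,0) acc=12 (h:12 v:2)
  [2] (1,1) acc=38 (h:38 v:1)
  [3] (0,1) acc=25 (h:25 v:1)
  [3] (1,0) acc=36 (h:36 v:6)
  [3] (1,1) acc=44 (h:44 v:4)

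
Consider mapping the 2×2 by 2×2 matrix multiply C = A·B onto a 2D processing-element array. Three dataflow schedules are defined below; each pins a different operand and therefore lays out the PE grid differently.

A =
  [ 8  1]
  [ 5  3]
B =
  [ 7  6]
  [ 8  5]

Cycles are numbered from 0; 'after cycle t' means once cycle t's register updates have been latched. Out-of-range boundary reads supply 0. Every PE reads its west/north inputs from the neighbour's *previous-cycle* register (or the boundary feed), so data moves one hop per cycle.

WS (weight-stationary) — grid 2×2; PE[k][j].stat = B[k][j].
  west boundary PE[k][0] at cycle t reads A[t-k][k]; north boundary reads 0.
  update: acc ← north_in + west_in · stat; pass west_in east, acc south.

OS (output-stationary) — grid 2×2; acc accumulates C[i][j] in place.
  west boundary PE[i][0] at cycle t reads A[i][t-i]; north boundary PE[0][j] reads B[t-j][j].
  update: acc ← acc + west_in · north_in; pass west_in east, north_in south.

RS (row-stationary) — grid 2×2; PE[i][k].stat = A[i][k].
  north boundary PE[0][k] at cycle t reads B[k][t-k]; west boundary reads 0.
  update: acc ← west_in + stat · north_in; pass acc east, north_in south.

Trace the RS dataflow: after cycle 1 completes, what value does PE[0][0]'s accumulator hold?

PE[0][0].acc = 48

RS 2×2: PE[0][0] cycle-by-cycle (with neighbour feeds):
  [0] (0,0) acc=56 (h:56 v:7)
  [1] (0,0) acc=48 (h:48 v:6)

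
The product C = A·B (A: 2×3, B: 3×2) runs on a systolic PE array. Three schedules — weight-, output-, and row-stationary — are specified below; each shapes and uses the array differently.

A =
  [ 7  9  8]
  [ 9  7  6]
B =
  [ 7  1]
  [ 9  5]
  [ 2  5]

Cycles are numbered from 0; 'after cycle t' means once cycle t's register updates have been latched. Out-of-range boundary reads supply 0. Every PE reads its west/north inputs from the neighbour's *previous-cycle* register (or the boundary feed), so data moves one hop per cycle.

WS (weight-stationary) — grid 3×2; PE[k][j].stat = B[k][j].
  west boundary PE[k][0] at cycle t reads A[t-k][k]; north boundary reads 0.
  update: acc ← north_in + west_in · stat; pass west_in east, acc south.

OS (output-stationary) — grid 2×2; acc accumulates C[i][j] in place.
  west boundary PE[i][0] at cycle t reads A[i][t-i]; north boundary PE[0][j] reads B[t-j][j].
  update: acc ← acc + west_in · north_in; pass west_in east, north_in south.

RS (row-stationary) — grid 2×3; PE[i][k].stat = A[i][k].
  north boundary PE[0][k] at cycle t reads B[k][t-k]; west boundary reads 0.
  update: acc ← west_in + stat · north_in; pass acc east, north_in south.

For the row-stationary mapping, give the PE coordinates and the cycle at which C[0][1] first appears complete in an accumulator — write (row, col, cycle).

RS: C[0][1] accumulates in PE[0][2]:
  @0  [0,2]  acc 0  |  →0  ↓0
  @1  [0,2]  acc 0  |  →0  ↓0
  @2  [0,2]  acc 146  |  →146  ↓2
  @3  [0,2]  acc 92  |  →92  ↓5

(row, col, cycle) = (0, 2, 3)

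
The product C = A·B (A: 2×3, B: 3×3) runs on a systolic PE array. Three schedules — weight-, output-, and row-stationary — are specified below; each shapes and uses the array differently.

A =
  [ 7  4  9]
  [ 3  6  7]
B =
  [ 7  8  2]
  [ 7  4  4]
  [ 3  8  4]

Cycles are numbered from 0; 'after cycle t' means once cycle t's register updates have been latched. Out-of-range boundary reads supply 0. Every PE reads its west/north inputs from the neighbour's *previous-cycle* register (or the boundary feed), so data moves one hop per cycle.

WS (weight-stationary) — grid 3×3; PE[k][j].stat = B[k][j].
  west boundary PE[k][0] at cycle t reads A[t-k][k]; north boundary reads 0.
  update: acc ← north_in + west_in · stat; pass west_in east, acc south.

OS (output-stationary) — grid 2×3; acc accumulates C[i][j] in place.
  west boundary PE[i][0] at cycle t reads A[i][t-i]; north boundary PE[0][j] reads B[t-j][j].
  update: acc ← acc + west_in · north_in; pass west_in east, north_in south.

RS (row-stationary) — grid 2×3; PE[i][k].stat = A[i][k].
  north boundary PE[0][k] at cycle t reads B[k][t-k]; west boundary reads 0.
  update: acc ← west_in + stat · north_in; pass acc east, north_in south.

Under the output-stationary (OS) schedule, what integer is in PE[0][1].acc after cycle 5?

PE[0][1].acc = 144

OS 2×3: PE[0][1] cycle-by-cycle (with neighbour feeds):
  step 0 · PE0,0: acc=49; fwd→7 fwd↓7
  step 0 · PE0,1: acc=0; fwd→0 fwd↓0
  step 1 · PE0,0: acc=77; fwd→4 fwd↓7
  step 1 · PE0,1: acc=56; fwd→7 fwd↓8
  step 2 · PE0,0: acc=104; fwd→9 fwd↓3
  step 2 · PE0,1: acc=72; fwd→4 fwd↓4
  step 3 · PE0,0: acc=104; fwd→0 fwd↓0
  step 3 · PE0,1: acc=144; fwd→9 fwd↓8
  step 4 · PE0,0: acc=104; fwd→0 fwd↓0
  step 4 · PE0,1: acc=144; fwd→0 fwd↓0
  step 5 · PE0,0: acc=104; fwd→0 fwd↓0
  step 5 · PE0,1: acc=144; fwd→0 fwd↓0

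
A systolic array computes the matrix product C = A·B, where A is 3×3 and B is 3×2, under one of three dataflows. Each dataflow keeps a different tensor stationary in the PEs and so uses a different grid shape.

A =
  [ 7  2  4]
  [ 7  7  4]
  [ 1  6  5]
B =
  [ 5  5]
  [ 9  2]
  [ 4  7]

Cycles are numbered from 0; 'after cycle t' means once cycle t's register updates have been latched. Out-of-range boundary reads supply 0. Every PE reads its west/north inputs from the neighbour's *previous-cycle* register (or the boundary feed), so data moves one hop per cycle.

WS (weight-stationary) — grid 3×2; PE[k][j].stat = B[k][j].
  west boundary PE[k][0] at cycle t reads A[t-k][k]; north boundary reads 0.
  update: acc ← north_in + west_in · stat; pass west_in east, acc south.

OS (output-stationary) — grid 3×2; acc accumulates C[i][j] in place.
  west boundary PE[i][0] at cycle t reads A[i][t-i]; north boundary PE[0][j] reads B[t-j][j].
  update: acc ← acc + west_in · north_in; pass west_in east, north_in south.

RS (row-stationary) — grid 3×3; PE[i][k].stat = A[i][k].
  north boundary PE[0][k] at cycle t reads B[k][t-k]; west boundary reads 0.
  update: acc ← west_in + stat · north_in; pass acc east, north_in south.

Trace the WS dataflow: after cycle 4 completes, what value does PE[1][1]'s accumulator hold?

PE[1][1].acc = 17

Tracing WS — 3×2 array, target PE[1][1]:
  @0  [0,1]  acc 0  |  →0  ↓0
  @0  [1,0]  acc 0  |  →0  ↓0
  @0  [1,1]  acc 0  |  →0  ↓0
  @1  [0,1]  acc 35  |  →7  ↓35
  @1  [1,0]  acc 53  |  →2  ↓53
  @1  [1,1]  acc 0  |  →0  ↓0
  @2  [0,1]  acc 35  |  →7  ↓35
  @2  [1,0]  acc 98  |  →7  ↓98
  @2  [1,1]  acc 39  |  →2  ↓39
  @3  [0,1]  acc 5  |  →1  ↓5
  @3  [1,0]  acc 59  |  →6  ↓59
  @3  [1,1]  acc 49  |  →7  ↓49
  @4  [0,1]  acc 0  |  →0  ↓0
  @4  [1,0]  acc 0  |  →0  ↓0
  @4  [1,1]  acc 17  |  →6  ↓17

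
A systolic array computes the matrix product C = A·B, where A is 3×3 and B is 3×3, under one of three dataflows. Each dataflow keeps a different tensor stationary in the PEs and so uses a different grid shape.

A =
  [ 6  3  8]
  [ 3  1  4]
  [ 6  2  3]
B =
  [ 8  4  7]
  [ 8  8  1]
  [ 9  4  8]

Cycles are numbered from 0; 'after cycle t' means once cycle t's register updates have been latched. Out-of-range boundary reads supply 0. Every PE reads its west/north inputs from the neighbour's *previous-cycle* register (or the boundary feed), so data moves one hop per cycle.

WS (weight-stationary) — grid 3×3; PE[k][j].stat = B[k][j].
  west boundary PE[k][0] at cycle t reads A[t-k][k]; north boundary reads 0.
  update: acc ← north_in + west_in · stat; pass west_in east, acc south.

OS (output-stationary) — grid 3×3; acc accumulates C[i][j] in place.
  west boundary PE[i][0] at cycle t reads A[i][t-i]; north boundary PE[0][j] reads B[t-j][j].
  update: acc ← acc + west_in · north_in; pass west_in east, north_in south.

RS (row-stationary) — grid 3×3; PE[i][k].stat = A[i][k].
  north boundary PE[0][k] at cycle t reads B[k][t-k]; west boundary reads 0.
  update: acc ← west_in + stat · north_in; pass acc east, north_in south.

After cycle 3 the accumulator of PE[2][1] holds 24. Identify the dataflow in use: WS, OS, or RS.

dataflow = OS

— WS: 3×3; PE[2][1] trace:
  t=0 PE[2][1]: acc=0 h=0 v=0
  t=1 PE[2][1]: acc=0 h=0 v=0
  t=2 PE[2][1]: acc=0 h=0 v=0
  t=3 PE[2][1]: acc=80 h=8 v=80
— OS: 3×3; PE[2][1] trace:
  t=0 PE[2][1]: acc=0 h=0 v=0
  t=1 PE[2][1]: acc=0 h=0 v=0
  t=2 PE[2][1]: acc=0 h=0 v=0
  t=3 PE[2][1]: acc=24 h=6 v=4
— RS: 3×3; PE[2][1] trace:
  t=0 PE[2][1]: acc=0 h=0 v=0
  t=1 PE[2][1]: acc=0 h=0 v=0
  t=2 PE[2][1]: acc=0 h=0 v=0
  t=3 PE[2][1]: acc=64 h=64 v=8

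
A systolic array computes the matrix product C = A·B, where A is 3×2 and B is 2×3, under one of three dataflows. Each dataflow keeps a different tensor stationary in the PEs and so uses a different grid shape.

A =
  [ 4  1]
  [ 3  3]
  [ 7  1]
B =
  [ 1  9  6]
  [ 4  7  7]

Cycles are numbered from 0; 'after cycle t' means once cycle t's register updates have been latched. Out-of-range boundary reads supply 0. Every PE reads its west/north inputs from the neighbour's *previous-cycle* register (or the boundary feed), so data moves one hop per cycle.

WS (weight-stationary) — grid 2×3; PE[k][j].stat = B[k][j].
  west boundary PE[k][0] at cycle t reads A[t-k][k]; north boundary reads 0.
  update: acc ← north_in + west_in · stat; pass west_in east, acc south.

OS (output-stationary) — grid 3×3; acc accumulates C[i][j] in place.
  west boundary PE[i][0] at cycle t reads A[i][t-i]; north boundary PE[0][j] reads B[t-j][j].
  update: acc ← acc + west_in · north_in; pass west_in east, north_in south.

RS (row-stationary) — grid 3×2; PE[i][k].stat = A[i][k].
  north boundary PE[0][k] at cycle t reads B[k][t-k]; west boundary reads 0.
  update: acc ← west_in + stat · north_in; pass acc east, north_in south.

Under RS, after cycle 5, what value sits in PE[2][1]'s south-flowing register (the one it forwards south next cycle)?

register = 7

RS on a 3×2 grid — tracing PE[2][1] and its feeders:
  [0] (1,1) acc=0 (h:0 v:0)
  [0] (2,0) acc=0 (h:0 v:0)
  [0] (2,1) acc=0 (h:0 v:0)
  [1] (1,1) acc=0 (h:0 v:0)
  [1] (2,0) acc=0 (h:0 v:0)
  [1] (2,1) acc=0 (h:0 v:0)
  [2] (1,1) acc=15 (h:15 v:4)
  [2] (2,0) acc=7 (h:7 v:1)
  [2] (2,1) acc=0 (h:0 v:0)
  [3] (1,1) acc=48 (h:48 v:7)
  [3] (2,0) acc=63 (h:63 v:9)
  [3] (2,1) acc=11 (h:11 v:4)
  [4] (1,1) acc=39 (h:39 v:7)
  [4] (2,0) acc=42 (h:42 v:6)
  [4] (2,1) acc=70 (h:70 v:7)
  [5] (1,1) acc=0 (h:0 v:0)
  [5] (2,0) acc=0 (h:0 v:0)
  [5] (2,1) acc=49 (h:49 v:7)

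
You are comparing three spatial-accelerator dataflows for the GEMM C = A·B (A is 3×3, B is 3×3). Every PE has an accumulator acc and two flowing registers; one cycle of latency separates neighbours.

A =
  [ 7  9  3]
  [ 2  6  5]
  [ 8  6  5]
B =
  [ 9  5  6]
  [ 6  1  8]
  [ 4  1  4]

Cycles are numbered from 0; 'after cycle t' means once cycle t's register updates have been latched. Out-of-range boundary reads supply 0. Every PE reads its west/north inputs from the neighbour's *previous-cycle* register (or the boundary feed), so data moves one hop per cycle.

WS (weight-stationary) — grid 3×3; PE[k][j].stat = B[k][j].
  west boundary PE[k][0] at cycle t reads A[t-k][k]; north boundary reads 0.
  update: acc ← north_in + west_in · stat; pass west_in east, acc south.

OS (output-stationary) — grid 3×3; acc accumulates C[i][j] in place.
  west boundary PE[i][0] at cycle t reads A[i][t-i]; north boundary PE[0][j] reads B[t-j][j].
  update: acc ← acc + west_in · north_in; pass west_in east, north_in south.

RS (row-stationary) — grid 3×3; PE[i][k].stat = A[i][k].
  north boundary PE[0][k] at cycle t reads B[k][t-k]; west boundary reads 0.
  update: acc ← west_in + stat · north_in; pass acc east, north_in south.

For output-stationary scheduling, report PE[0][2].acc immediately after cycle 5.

PE[0][2].acc = 126

OS (3×3). Following PE[0][2] plus its west/north inputs:
  after 0 — PE[0][1] acc=0, pass-E 0, pass-S 0
  after 0 — PE[0][2] acc=0, pass-E 0, pass-S 0
  after 1 — PE[0][1] acc=35, pass-E 7, pass-S 5
  after 1 — PE[0][2] acc=0, pass-E 0, pass-S 0
  after 2 — PE[0][1] acc=44, pass-E 9, pass-S 1
  after 2 — PE[0][2] acc=42, pass-E 7, pass-S 6
  after 3 — PE[0][1] acc=47, pass-E 3, pass-S 1
  after 3 — PE[0][2] acc=114, pass-E 9, pass-S 8
  after 4 — PE[0][1] acc=47, pass-E 0, pass-S 0
  after 4 — PE[0][2] acc=126, pass-E 3, pass-S 4
  after 5 — PE[0][1] acc=47, pass-E 0, pass-S 0
  after 5 — PE[0][2] acc=126, pass-E 0, pass-S 0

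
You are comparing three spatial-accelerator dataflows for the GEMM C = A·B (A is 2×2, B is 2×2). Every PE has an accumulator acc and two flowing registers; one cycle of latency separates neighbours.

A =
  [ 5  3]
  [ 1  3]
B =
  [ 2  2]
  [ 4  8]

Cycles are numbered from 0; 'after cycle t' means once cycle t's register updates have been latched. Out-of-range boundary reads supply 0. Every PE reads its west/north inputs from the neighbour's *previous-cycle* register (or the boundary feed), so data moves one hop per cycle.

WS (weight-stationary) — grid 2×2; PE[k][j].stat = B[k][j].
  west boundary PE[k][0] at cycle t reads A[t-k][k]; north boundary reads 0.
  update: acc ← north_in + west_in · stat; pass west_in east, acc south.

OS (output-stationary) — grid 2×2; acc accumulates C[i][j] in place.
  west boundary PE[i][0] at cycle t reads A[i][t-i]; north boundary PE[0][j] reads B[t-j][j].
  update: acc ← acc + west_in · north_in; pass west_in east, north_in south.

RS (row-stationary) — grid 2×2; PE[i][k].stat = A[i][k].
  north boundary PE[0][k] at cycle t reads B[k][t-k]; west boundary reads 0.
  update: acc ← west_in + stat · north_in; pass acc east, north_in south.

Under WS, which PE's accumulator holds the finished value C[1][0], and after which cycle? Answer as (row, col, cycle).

Under WS, C[1][0] lands at PE[1][0]:
  [0] (1,0) acc=0 (h:0 v:0)
  [1] (1,0) acc=22 (h:3 v:22)
  [2] (1,0) acc=14 (h:3 v:14)

(row, col, cycle) = (1, 0, 2)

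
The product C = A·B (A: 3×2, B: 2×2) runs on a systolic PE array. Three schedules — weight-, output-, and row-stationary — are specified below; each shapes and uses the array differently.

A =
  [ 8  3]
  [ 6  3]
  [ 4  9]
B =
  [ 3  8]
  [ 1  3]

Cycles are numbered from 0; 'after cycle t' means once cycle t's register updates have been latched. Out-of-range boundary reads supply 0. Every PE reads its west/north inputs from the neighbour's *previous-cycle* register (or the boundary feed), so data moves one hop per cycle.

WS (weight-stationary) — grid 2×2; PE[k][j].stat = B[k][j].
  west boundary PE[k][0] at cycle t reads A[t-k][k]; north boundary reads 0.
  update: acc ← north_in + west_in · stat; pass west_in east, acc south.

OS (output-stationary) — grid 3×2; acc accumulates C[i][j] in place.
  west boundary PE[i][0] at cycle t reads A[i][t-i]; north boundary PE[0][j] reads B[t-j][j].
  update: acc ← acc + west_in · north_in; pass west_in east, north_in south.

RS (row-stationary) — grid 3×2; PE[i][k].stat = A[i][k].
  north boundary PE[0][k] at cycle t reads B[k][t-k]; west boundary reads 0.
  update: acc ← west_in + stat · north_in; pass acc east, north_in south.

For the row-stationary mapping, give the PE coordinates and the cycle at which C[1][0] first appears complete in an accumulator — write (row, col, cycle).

(row, col, cycle) = (1, 1, 2)

Under RS, C[1][0] lands at PE[1][1]:
  cycle 0: PE[1][1] → acc 0, east 0, south 0
  cycle 1: PE[1][1] → acc 0, east 0, south 0
  cycle 2: PE[1][1] → acc 21, east 21, south 1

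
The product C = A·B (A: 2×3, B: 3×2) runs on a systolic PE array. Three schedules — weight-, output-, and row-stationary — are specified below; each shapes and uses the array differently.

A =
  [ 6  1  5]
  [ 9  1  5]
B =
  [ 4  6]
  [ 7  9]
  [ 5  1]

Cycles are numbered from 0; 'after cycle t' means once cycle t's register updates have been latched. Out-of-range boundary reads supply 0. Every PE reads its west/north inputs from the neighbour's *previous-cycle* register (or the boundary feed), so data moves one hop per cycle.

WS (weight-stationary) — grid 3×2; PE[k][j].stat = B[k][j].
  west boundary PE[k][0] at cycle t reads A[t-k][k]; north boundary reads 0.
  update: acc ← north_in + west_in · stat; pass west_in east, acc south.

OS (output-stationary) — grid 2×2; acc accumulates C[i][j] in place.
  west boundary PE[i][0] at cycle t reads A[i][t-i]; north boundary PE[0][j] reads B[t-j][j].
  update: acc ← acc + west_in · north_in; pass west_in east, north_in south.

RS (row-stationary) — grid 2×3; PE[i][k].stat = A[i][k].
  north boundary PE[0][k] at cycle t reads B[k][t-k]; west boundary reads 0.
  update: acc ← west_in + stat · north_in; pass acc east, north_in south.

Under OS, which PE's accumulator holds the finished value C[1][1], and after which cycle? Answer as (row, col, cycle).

OS — PE[1][1] is where C[1][1] collects:
  cycle 0: PE[1][1] → acc 0, east 0, south 0
  cycle 1: PE[1][1] → acc 0, east 0, south 0
  cycle 2: PE[1][1] → acc 54, east 9, south 6
  cycle 3: PE[1][1] → acc 63, east 1, south 9
  cycle 4: PE[1][1] → acc 68, east 5, south 1

(row, col, cycle) = (1, 1, 4)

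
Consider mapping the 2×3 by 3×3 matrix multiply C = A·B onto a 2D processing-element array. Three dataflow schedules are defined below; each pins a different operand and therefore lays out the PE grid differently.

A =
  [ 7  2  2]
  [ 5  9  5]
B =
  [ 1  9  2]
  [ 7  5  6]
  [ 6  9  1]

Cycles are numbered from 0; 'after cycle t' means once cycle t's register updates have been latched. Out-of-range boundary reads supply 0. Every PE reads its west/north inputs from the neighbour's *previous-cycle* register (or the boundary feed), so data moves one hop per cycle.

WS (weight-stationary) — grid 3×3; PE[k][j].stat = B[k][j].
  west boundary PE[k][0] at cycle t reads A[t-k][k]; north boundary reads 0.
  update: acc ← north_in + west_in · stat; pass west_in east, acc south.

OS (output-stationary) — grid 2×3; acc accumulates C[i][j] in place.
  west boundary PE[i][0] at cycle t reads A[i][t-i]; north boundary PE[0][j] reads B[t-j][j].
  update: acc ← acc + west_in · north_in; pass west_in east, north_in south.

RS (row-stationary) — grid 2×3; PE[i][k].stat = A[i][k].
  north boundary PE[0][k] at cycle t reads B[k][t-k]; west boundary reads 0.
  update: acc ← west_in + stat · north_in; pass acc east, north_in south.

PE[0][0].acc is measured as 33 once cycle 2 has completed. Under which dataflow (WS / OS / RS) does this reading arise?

dataflow = OS

WS (3×3 grid), PE[0][0]:
  c0 r0c0: 7 / 7 / 7
  c1 r0c0: 5 / 5 / 5
  c2 r0c0: 0 / 0 / 0
OS (2×3 grid), PE[0][0]:
  c0 r0c0: 7 / 7 / 1
  c1 r0c0: 21 / 2 / 7
  c2 r0c0: 33 / 2 / 6
RS (2×3 grid), PE[0][0]:
  c0 r0c0: 7 / 7 / 1
  c1 r0c0: 63 / 63 / 9
  c2 r0c0: 14 / 14 / 2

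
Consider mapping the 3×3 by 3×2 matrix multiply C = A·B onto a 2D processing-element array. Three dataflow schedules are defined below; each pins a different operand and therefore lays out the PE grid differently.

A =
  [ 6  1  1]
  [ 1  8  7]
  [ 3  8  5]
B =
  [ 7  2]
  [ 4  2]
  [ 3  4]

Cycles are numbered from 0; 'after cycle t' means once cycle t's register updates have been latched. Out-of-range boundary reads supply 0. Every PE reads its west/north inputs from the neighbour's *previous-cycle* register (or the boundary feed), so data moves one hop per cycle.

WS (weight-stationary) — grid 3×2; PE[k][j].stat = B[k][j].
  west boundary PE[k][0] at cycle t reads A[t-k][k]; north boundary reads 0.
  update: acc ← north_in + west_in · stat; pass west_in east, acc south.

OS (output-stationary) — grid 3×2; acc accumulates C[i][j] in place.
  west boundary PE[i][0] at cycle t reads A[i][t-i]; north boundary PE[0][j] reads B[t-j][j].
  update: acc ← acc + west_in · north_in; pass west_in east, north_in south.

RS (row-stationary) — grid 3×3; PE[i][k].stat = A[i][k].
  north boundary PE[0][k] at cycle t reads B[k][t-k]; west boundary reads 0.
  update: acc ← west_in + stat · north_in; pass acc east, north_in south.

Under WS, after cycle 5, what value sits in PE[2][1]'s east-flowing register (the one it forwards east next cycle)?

register = 5

WS on a 3×2 grid — tracing PE[2][1] and its feeders:
  cycle 0: PE[1][1] → acc 0, east 0, south 0
  cycle 0: PE[2][0] → acc 0, east 0, south 0
  cycle 0: PE[2][1] → acc 0, east 0, south 0
  cycle 1: PE[1][1] → acc 0, east 0, south 0
  cycle 1: PE[2][0] → acc 0, east 0, south 0
  cycle 1: PE[2][1] → acc 0, east 0, south 0
  cycle 2: PE[1][1] → acc 14, east 1, south 14
  cycle 2: PE[2][0] → acc 49, east 1, south 49
  cycle 2: PE[2][1] → acc 0, east 0, south 0
  cycle 3: PE[1][1] → acc 18, east 8, south 18
  cycle 3: PE[2][0] → acc 60, east 7, south 60
  cycle 3: PE[2][1] → acc 18, east 1, south 18
  cycle 4: PE[1][1] → acc 22, east 8, south 22
  cycle 4: PE[2][0] → acc 68, east 5, south 68
  cycle 4: PE[2][1] → acc 46, east 7, south 46
  cycle 5: PE[1][1] → acc 0, east 0, south 0
  cycle 5: PE[2][0] → acc 0, east 0, south 0
  cycle 5: PE[2][1] → acc 42, east 5, south 42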